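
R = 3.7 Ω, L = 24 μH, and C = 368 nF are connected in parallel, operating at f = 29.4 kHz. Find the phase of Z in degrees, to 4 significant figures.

ω = 2πf = 184700 rad/s
X_L = ωL = 4.433 Ω
X_C = 1/(ωC) = 14.71 Ω
Parallel: admittances add. Y = 1/R + 1/(jωL) + jωC
Y = (0.2703 − j0.1576) S
|Y| = 0.3129 S → |Z| = 1/|Y| = 3.196 Ω, ∠Z = −∠Y = 30.24°

30.24°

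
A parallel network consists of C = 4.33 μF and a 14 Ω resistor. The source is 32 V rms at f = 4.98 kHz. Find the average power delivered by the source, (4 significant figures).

ω = 2πf = 31290 rad/s
X_C = 1/(ωC) = 7.381 Ω
Parallel: admittances add. Y = 1/R + jωC
Y = (0.07143 + j0.1355) S
|Y| = 0.1532 S → |Z| = 1/|Y| = 6.529 Ω, ∠Z = −∠Y = -62.20°
I = V/|Z| = 4.901 A
P = VI cos φ = 32 × 4.901 × cos(-62.20°) = 73.14 W

73.14 W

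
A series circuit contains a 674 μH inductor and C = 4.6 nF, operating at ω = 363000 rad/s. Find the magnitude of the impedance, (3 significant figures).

354 Ω

X_L = ωL = 245 Ω
X_C = 1/(ωC) = 599 Ω
Net reactance X = X_L − X_C = -354 Ω
Z = − j354 Ω
|Z| = √(0² + 354²) = 354 Ω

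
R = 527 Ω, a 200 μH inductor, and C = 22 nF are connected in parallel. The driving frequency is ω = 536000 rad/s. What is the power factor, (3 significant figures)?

0.610

X_L = ωL = 107 Ω
X_C = 1/(ωC) = 84.8 Ω
Parallel: admittances add. Y = 1/R + 1/(jωL) + jωC
Y = (0.00190 + j0.00246) S
|Y| = 0.00311 S → |Z| = 1/|Y| = 322 Ω, ∠Z = −∠Y = -52.4°
cos φ = cos(-52.4°) = 0.610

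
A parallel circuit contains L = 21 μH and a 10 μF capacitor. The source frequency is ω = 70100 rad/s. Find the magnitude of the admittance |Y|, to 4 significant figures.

21.70 mS

X_L = ωL = 1.472 Ω
X_C = 1/(ωC) = 1.427 Ω
Parallel: admittances add. Y = 1/(jωL) + jωC
Y = (0 + j0.02170) S
|Y| = 0.02170 S → |Z| = 1/|Y| = 46.09 Ω, ∠Z = −∠Y = -90.00°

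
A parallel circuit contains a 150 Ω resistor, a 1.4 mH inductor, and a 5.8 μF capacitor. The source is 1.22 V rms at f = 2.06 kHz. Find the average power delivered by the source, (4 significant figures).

ω = 2πf = 12940 rad/s
X_L = ωL = 18.12 Ω
X_C = 1/(ωC) = 13.32 Ω
Parallel: admittances add. Y = 1/R + 1/(jωL) + jωC
Y = (0.006667 + j0.01989) S
|Y| = 0.02097 S → |Z| = 1/|Y| = 47.68 Ω, ∠Z = −∠Y = -71.47°
I = V/|Z| = 25.59 mA
P = VI cos φ = 1.22 × 0.02559 × cos(-71.47°) = 9.923 mW

9.923 mW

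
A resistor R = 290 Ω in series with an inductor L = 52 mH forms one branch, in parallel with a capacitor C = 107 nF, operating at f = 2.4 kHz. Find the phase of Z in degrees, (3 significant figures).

ω = 2πf = 15080 rad/s
X_L = ωL = 784 Ω
X_C = 1/(ωC) = 620 Ω
Branch 1 (R+jX_L): Z₁ = 290 + j784 Ω, |Z₁| = 836 Ω
Branch 2 (−jX_C): Z₂ = −j620 Ω
Parallel: Z = Z₁Z₂/(Z₁+Z₂), |Z| = 1550 Ω, ∠Z = -49.8°

-49.8°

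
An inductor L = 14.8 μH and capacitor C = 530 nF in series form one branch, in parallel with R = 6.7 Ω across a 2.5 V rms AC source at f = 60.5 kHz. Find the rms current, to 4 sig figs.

3.792 A

ω = 2πf = 380100 rad/s
X_L = ωL = 5.626 Ω
X_C = 1/(ωC) = 4.964 Ω
Branch 1: Z₁ = R = 6.700 Ω
Branch 2 (series LC): Z₂ = j(X_L − X_C) = j0.6625 Ω
Parallel: Z = Z₁Z₂/(Z₁+Z₂), |Z| = 0.6592 Ω, ∠Z = 84.35°
I = V/|Z| = 2.5/0.6592 = 3.792 A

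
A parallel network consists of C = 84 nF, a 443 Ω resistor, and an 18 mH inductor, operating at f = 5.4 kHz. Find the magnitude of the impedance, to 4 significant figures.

ω = 2πf = 33930 rad/s
X_L = ωL = 610.7 Ω
X_C = 1/(ωC) = 350.9 Ω
Parallel: admittances add. Y = 1/R + 1/(jωL) + jωC
Y = (0.002257 + j0.001213) S
|Y| = 0.002562 S → |Z| = 1/|Y| = 390.3 Ω, ∠Z = −∠Y = -28.24°

390.3 Ω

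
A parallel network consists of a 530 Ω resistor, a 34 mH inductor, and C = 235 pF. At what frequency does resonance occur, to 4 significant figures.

56.30 kHz

ω₀ = 1/√(LC) = 1/√(0.034 × 2.35e-10) = 353800 rad/s
f₀ = ω₀/(2π) = 56.30 kHz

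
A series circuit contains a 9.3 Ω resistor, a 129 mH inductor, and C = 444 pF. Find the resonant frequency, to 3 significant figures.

ω₀ = 1/√(LC) = 1/√(0.129 × 4.44e-10) = 132100 rad/s
f₀ = ω₀/(2π) = 21.0 kHz

21.0 kHz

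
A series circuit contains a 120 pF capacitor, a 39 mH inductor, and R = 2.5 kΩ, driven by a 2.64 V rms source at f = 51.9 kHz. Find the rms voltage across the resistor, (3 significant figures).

0.505 V

ω = 2πf = 326100 rad/s
X_L = ωL = 12700 Ω
X_C = 1/(ωC) = 25600 Ω
Net reactance X = X_L − X_C = -12800 Ω
Z = 2500 − j12800 Ω
|Z| = √(2500² + 12800²) = 13100 Ω
I = V/|Z| = 202 μA
V_R = I·|Z_R| = 0.000202 × 2500 = 0.505 V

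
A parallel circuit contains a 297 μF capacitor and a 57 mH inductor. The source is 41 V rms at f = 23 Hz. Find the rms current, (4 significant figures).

3.218 A

ω = 2πf = 144.5 rad/s
X_L = ωL = 8.237 Ω
X_C = 1/(ωC) = 23.30 Ω
Parallel: admittances add. Y = 1/(jωL) + jωC
Y = (0 − j0.07848) S
|Y| = 0.07848 S → |Z| = 1/|Y| = 12.74 Ω, ∠Z = −∠Y = 90.00°
I = V/|Z| = 41/12.74 = 3.218 A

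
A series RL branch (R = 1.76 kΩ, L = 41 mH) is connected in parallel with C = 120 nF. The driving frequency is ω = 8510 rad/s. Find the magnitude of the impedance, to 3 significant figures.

940 Ω

X_L = ωL = 349 Ω
X_C = 1/(ωC) = 979 Ω
Branch 1 (R+jX_L): Z₁ = 1760 + j349 Ω, |Z₁| = 1790 Ω
Branch 2 (−jX_C): Z₂ = −j979 Ω
Parallel: Z = Z₁Z₂/(Z₁+Z₂), |Z| = 940 Ω, ∠Z = -59.1°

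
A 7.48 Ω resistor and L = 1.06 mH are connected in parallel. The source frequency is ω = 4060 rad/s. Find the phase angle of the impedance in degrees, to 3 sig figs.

X_L = ωL = 4.30 Ω
Parallel: admittances add. Y = 1/R + 1/(jωL)
Y = (0.134 − j0.232) S
|Y| = 0.268 S → |Z| = 1/|Y| = 3.73 Ω, ∠Z = −∠Y = 60.1°

60.1°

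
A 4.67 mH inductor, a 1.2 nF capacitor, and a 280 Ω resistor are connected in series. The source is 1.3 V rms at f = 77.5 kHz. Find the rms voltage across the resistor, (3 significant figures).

ω = 2πf = 486900 rad/s
X_L = ωL = 2270 Ω
X_C = 1/(ωC) = 1710 Ω
Net reactance X = X_L − X_C = 563 Ω
Z = 280 + j563 Ω
|Z| = √(280² + 563²) = 629 Ω
I = V/|Z| = 2.07 mA
V_R = I·|Z_R| = 0.00207 × 280 = 0.579 V

0.579 V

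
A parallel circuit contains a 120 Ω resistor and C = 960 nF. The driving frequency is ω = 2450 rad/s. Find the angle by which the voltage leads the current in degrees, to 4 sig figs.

-15.76°

X_C = 1/(ωC) = 425.2 Ω
Parallel: admittances add. Y = 1/R + jωC
Y = (0.008333 + j0.002352) S
|Y| = 0.008659 S → |Z| = 1/|Y| = 115.5 Ω, ∠Z = −∠Y = -15.76°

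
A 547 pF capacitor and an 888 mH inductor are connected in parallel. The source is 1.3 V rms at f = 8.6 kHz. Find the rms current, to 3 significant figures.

ω = 2πf = 54040 rad/s
X_L = ωL = 48000 Ω
X_C = 1/(ωC) = 33800 Ω
Parallel: admittances add. Y = 1/(jωL) + jωC
Y = (0 + j8.72e-06) S
|Y| = 8.72e-06 S → |Z| = 1/|Y| = 115000 Ω, ∠Z = −∠Y = -90.0°
I = V/|Z| = 1.3/115000 = 11.3 μA

11.3 μA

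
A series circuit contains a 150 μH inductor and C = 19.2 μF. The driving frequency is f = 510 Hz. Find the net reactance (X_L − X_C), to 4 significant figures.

ω = 2πf = 3204 rad/s
X_L = ωL = 0.4807 Ω
X_C = 1/(ωC) = 16.25 Ω
X = 0.4807 − 16.25 = -15.77 Ω

-15.77 Ω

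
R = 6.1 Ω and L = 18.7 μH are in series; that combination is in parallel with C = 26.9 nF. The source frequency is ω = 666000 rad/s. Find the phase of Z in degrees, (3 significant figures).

X_L = ωL = 12.5 Ω
X_C = 1/(ωC) = 55.8 Ω
Branch 1 (R+jX_L): Z₁ = 6.10 + j12.5 Ω, |Z₁| = 13.9 Ω
Branch 2 (−jX_C): Z₂ = −j55.8 Ω
Parallel: Z = Z₁Z₂/(Z₁+Z₂), |Z| = 17.7 Ω, ∠Z = 55.9°

55.9°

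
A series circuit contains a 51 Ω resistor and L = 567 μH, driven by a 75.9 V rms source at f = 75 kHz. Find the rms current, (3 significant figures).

ω = 2πf = 471200 rad/s
X_L = ωL = 267 Ω
Z = 51.0 + j267 Ω
|Z| = √(51.0² + 267²) = 272 Ω
I = V/|Z| = 75.9/272 = 279 mA

279 mA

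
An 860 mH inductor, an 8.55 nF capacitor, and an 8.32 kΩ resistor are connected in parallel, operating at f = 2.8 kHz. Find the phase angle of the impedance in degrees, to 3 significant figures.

-35.1°

ω = 2πf = 17590 rad/s
X_L = ωL = 15100 Ω
X_C = 1/(ωC) = 6650 Ω
Parallel: admittances add. Y = 1/R + 1/(jωL) + jωC
Y = (0.000120 + j8.43e-05) S
|Y| = 0.000147 S → |Z| = 1/|Y| = 6810 Ω, ∠Z = −∠Y = -35.1°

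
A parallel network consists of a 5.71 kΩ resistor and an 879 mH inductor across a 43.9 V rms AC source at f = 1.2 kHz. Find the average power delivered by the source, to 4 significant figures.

337.5 mW

ω = 2πf = 7540 rad/s
X_L = ωL = 6628 Ω
Parallel: admittances add. Y = 1/R + 1/(jωL)
Y = (0.0001751 − j0.0001509) S
|Y| = 0.0002312 S → |Z| = 1/|Y| = 4326 Ω, ∠Z = −∠Y = 40.75°
I = V/|Z| = 10.15 mA
P = VI cos φ = 43.9 × 0.01015 × cos(40.75°) = 337.5 mW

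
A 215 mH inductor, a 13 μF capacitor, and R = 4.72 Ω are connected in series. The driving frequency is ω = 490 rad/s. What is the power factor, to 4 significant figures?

0.09103

X_L = ωL = 105.3 Ω
X_C = 1/(ωC) = 157.0 Ω
Net reactance X = X_L − X_C = -51.64 Ω
Z = 4.720 − j51.64 Ω
|Z| = √(4.720² + 51.64²) = 51.85 Ω
∠Z = arctan(-51.64/4.720) = -84.78°
cos φ = cos(-84.78°) = 0.09103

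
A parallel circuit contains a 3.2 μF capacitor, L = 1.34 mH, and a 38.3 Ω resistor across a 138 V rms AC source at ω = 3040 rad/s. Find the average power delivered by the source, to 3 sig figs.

497 W

X_L = ωL = 4.07 Ω
X_C = 1/(ωC) = 103 Ω
Parallel: admittances add. Y = 1/R + 1/(jωL) + jωC
Y = (0.0261 − j0.236) S
|Y| = 0.237 S → |Z| = 1/|Y| = 4.22 Ω, ∠Z = −∠Y = 83.7°
I = V/|Z| = 32.7 A
P = VI cos φ = 138 × 32.7 × cos(83.7°) = 497 W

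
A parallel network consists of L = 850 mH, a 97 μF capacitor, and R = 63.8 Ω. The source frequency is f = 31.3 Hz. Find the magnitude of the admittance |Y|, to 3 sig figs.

20.4 mS

ω = 2πf = 196.7 rad/s
X_L = ωL = 167 Ω
X_C = 1/(ωC) = 52.4 Ω
Parallel: admittances add. Y = 1/R + 1/(jωL) + jωC
Y = (0.0157 + j0.0131) S
|Y| = 0.0204 S → |Z| = 1/|Y| = 49.0 Ω, ∠Z = −∠Y = -39.9°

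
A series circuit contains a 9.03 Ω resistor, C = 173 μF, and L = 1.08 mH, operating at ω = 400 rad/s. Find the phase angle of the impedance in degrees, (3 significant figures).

-57.2°

X_L = ωL = 0.432 Ω
X_C = 1/(ωC) = 14.5 Ω
Net reactance X = X_L − X_C = -14.0 Ω
Z = 9.03 − j14.0 Ω
|Z| = √(9.03² + 14.0²) = 16.7 Ω
∠Z = arctan(-14.0/9.03) = -57.2°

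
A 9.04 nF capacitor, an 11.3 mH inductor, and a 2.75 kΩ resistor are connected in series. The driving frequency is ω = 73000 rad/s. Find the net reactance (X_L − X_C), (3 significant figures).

-690 Ω

X_L = ωL = 825 Ω
X_C = 1/(ωC) = 1520 Ω
X = 825 − 1520 = -690 Ω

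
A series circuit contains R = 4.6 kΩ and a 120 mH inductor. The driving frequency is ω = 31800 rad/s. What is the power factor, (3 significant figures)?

X_L = ωL = 3820 Ω
Z = 4600 + j3820 Ω
|Z| = √(4600² + 3820²) = 5980 Ω
∠Z = arctan(3820/4600) = 39.7°
cos φ = cos(39.7°) = 0.770

0.770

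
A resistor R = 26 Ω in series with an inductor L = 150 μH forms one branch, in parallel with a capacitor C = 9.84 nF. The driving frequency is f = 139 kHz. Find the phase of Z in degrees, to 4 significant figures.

ω = 2πf = 873400 rad/s
X_L = ωL = 131.0 Ω
X_C = 1/(ωC) = 116.4 Ω
Branch 1 (R+jX_L): Z₁ = 26.00 + j131.0 Ω, |Z₁| = 133.6 Ω
Branch 2 (−jX_C): Z₂ = −j116.4 Ω
Parallel: Z = Z₁Z₂/(Z₁+Z₂), |Z| = 520.8 Ω, ∠Z = -40.61°

-40.61°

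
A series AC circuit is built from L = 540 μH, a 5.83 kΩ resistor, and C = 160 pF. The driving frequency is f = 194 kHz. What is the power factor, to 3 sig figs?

0.794

ω = 2πf = 1.219e+06 rad/s
X_L = ωL = 658 Ω
X_C = 1/(ωC) = 5130 Ω
Net reactance X = X_L − X_C = -4470 Ω
Z = 5830 − j4470 Ω
|Z| = √(5830² + 4470²) = 7350 Ω
∠Z = arctan(-4470/5830) = -37.5°
cos φ = cos(-37.5°) = 0.794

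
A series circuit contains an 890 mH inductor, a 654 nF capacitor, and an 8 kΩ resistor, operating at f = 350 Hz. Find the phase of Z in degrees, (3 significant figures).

8.96°

ω = 2πf = 2199 rad/s
X_L = ωL = 1960 Ω
X_C = 1/(ωC) = 695 Ω
Net reactance X = X_L − X_C = 1260 Ω
Z = 8000 + j1260 Ω
|Z| = √(8000² + 1260²) = 8100 Ω
∠Z = arctan(1260/8000) = 8.96°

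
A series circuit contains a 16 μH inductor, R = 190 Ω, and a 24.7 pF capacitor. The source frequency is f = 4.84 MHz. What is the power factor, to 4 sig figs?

0.2194

ω = 2πf = 3.041e+07 rad/s
X_L = ωL = 486.6 Ω
X_C = 1/(ωC) = 1331 Ω
Net reactance X = X_L − X_C = -844.7 Ω
Z = 190.0 − j844.7 Ω
|Z| = √(190.0² + 844.7²) = 865.8 Ω
∠Z = arctan(-844.7/190.0) = -77.32°
cos φ = cos(-77.32°) = 0.2194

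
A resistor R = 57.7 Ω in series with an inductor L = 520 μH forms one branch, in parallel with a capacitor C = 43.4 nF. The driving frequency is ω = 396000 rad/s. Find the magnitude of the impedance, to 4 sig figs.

X_L = ωL = 205.9 Ω
X_C = 1/(ωC) = 58.19 Ω
Branch 1 (R+jX_L): Z₁ = 57.70 + j205.9 Ω, |Z₁| = 213.9 Ω
Branch 2 (−jX_C): Z₂ = −j58.19 Ω
Parallel: Z = Z₁Z₂/(Z₁+Z₂), |Z| = 78.45 Ω, ∠Z = -84.32°

78.45 Ω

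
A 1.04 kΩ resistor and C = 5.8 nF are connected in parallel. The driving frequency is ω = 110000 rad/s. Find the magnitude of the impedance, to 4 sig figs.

X_C = 1/(ωC) = 1567 Ω
Parallel: admittances add. Y = 1/R + jωC
Y = (0.0009615 + j0.0006380) S
|Y| = 0.001154 S → |Z| = 1/|Y| = 866.6 Ω, ∠Z = −∠Y = -33.57°

866.6 Ω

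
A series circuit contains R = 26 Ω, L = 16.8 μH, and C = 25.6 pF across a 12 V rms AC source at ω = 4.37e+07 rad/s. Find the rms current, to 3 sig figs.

74.2 mA

X_L = ωL = 734 Ω
X_C = 1/(ωC) = 894 Ω
Net reactance X = X_L − X_C = -160 Ω
Z = 26.0 − j160 Ω
|Z| = √(26.0² + 160²) = 162 Ω
I = V/|Z| = 12/162 = 74.2 mA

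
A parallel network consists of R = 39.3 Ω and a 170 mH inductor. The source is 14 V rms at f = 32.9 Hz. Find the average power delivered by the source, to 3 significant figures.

4.99 W

ω = 2πf = 206.7 rad/s
X_L = ωL = 35.1 Ω
Parallel: admittances add. Y = 1/R + 1/(jωL)
Y = (0.0254 − j0.0285) S
|Y| = 0.0382 S → |Z| = 1/|Y| = 26.2 Ω, ∠Z = −∠Y = 48.2°
I = V/|Z| = 534 mA
P = VI cos φ = 14 × 0.534 × cos(48.2°) = 4.99 W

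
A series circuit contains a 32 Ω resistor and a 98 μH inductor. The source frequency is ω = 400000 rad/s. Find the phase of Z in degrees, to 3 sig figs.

X_L = ωL = 39.2 Ω
Z = 32.0 + j39.2 Ω
|Z| = √(32.0² + 39.2²) = 50.6 Ω
∠Z = arctan(39.2/32.0) = 50.8°

50.8°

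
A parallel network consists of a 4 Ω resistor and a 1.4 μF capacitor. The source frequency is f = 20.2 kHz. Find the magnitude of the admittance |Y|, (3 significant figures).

307 mS

ω = 2πf = 126900 rad/s
X_C = 1/(ωC) = 5.63 Ω
Parallel: admittances add. Y = 1/R + jωC
Y = (0.250 + j0.178) S
|Y| = 0.307 S → |Z| = 1/|Y| = 3.26 Ω, ∠Z = −∠Y = -35.4°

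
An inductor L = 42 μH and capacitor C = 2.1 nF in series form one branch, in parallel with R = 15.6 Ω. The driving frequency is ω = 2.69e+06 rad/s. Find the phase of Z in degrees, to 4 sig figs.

-13.69°

X_L = ωL = 113.0 Ω
X_C = 1/(ωC) = 177.0 Ω
Branch 1: Z₁ = R = 15.60 Ω
Branch 2 (series LC): Z₂ = j(X_L − X_C) = −j64.04 Ω
Parallel: Z = Z₁Z₂/(Z₁+Z₂), |Z| = 15.16 Ω, ∠Z = -13.69°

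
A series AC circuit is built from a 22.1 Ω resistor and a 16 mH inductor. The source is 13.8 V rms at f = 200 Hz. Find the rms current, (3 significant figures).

ω = 2πf = 1257 rad/s
X_L = ωL = 20.1 Ω
Z = 22.1 + j20.1 Ω
|Z| = √(22.1² + 20.1²) = 29.9 Ω
I = V/|Z| = 13.8/29.9 = 462 mA

462 mA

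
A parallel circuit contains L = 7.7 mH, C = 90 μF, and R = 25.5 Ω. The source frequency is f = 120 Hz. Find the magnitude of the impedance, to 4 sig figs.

8.968 Ω

ω = 2πf = 754.0 rad/s
X_L = ωL = 5.806 Ω
X_C = 1/(ωC) = 14.74 Ω
Parallel: admittances add. Y = 1/R + 1/(jωL) + jωC
Y = (0.03922 − j0.1044) S
|Y| = 0.1115 S → |Z| = 1/|Y| = 8.968 Ω, ∠Z = −∠Y = 69.41°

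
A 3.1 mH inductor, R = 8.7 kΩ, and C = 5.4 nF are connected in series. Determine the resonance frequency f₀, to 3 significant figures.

38.9 kHz

ω₀ = 1/√(LC) = 1/√(0.0031 × 5.4e-09) = 244400 rad/s
f₀ = ω₀/(2π) = 38.9 kHz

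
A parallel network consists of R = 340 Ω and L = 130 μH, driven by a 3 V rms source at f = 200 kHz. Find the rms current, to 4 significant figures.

ω = 2πf = 1.257e+06 rad/s
X_L = ωL = 163.4 Ω
Parallel: admittances add. Y = 1/R + 1/(jωL)
Y = (0.002941 − j0.006121) S
|Y| = 0.006791 S → |Z| = 1/|Y| = 147.2 Ω, ∠Z = −∠Y = 64.34°
I = V/|Z| = 3/147.2 = 20.37 mA

20.37 mA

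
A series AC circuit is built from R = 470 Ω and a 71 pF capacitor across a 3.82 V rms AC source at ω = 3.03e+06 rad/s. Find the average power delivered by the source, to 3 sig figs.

X_C = 1/(ωC) = 4650 Ω
Z = 470 − j4650 Ω
|Z| = √(470² + 4650²) = 4670 Ω
∠Z = arctan(-4650/470) = -84.2°
I = V/|Z| = 818 μA
P = VI cos φ = 3.82 × 0.000818 × cos(-84.2°) = 314 μW

314 μW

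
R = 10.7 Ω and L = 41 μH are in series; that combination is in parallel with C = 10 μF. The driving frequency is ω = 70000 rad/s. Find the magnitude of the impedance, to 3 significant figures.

1.47 Ω

X_L = ωL = 2.87 Ω
X_C = 1/(ωC) = 1.43 Ω
Branch 1 (R+jX_L): Z₁ = 10.7 + j2.87 Ω, |Z₁| = 11.1 Ω
Branch 2 (−jX_C): Z₂ = −j1.43 Ω
Parallel: Z = Z₁Z₂/(Z₁+Z₂), |Z| = 1.47 Ω, ∠Z = -82.7°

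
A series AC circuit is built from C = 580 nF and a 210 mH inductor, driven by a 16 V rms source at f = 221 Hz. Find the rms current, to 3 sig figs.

ω = 2πf = 1389 rad/s
X_L = ωL = 292 Ω
X_C = 1/(ωC) = 1240 Ω
Net reactance X = X_L − X_C = -950 Ω
Z = − j950 Ω
|Z| = √(0² + 950²) = 950 Ω
I = V/|Z| = 16/950 = 16.8 mA

16.8 mA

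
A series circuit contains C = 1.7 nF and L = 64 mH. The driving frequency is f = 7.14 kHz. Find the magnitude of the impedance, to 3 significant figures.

ω = 2πf = 44860 rad/s
X_L = ωL = 2870 Ω
X_C = 1/(ωC) = 13100 Ω
Net reactance X = X_L − X_C = -10200 Ω
Z = − j10200 Ω
|Z| = √(0² + 10200²) = 10200 Ω

10200 Ω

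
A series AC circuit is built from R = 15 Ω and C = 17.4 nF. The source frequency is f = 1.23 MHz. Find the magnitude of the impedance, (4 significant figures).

ω = 2πf = 7.728e+06 rad/s
X_C = 1/(ωC) = 7.436 Ω
Z = 15.00 − j7.436 Ω
|Z| = √(15.00² + 7.436²) = 16.74 Ω

16.74 Ω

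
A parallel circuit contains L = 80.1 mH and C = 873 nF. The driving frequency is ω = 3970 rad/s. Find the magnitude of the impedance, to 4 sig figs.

X_L = ωL = 318.0 Ω
X_C = 1/(ωC) = 288.5 Ω
Parallel: admittances add. Y = 1/(jωL) + jωC
Y = (0 + j0.0003211) S
|Y| = 0.0003211 S → |Z| = 1/|Y| = 3114 Ω, ∠Z = −∠Y = -90.00°

3114 Ω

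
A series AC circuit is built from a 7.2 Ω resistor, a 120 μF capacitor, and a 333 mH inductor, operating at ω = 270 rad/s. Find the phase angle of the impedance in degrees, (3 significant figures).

X_L = ωL = 89.9 Ω
X_C = 1/(ωC) = 30.9 Ω
Net reactance X = X_L − X_C = 59.0 Ω
Z = 7.20 + j59.0 Ω
|Z| = √(7.20² + 59.0²) = 59.5 Ω
∠Z = arctan(59.0/7.20) = 83.0°

83.0°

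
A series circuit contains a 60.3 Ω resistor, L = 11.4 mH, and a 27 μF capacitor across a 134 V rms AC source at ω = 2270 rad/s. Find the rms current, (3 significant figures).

2.19 A

X_L = ωL = 25.9 Ω
X_C = 1/(ωC) = 16.3 Ω
Net reactance X = X_L − X_C = 9.56 Ω
Z = 60.3 + j9.56 Ω
|Z| = √(60.3² + 9.56²) = 61.1 Ω
I = V/|Z| = 134/61.1 = 2.19 A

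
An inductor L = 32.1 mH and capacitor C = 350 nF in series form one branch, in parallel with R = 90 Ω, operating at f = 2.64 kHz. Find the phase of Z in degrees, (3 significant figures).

14.0°

ω = 2πf = 16590 rad/s
X_L = ωL = 532 Ω
X_C = 1/(ωC) = 172 Ω
Branch 1: Z₁ = R = 90.0 Ω
Branch 2 (series LC): Z₂ = j(X_L − X_C) = j360 Ω
Parallel: Z = Z₁Z₂/(Z₁+Z₂), |Z| = 87.3 Ω, ∠Z = 14.0°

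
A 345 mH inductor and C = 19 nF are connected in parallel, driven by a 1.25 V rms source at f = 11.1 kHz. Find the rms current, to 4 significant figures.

1.604 mA

ω = 2πf = 69740 rad/s
X_L = ωL = 24060 Ω
X_C = 1/(ωC) = 754.6 Ω
Parallel: admittances add. Y = 1/(jωL) + jωC
Y = (0 + j0.001284) S
|Y| = 0.001284 S → |Z| = 1/|Y| = 779.1 Ω, ∠Z = −∠Y = -90.00°
I = V/|Z| = 1.25/779.1 = 1.604 mA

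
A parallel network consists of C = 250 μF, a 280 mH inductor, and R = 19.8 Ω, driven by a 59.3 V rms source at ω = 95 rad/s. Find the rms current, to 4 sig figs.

X_L = ωL = 26.60 Ω
X_C = 1/(ωC) = 42.11 Ω
Parallel: admittances add. Y = 1/R + 1/(jωL) + jωC
Y = (0.05051 − j0.01384) S
|Y| = 0.05237 S → |Z| = 1/|Y| = 19.10 Ω, ∠Z = −∠Y = 15.33°
I = V/|Z| = 59.3/19.10 = 3.105 A

3.105 A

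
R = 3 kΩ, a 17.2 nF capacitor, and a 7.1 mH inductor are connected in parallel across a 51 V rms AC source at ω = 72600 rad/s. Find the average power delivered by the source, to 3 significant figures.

X_L = ωL = 515 Ω
X_C = 1/(ωC) = 801 Ω
Parallel: admittances add. Y = 1/R + 1/(jωL) + jωC
Y = (0.000333 − j0.000691) S
|Y| = 0.000767 S → |Z| = 1/|Y| = 1300 Ω, ∠Z = −∠Y = 64.3°
I = V/|Z| = 39.1 mA
P = VI cos φ = 51 × 0.0391 × cos(64.3°) = 867 mW

867 mW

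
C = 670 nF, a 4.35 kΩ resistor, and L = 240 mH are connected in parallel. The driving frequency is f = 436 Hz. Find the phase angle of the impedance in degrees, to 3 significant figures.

ω = 2πf = 2739 rad/s
X_L = ωL = 657 Ω
X_C = 1/(ωC) = 545 Ω
Parallel: admittances add. Y = 1/R + 1/(jωL) + jωC
Y = (0.000230 + j0.000314) S
|Y| = 0.000390 S → |Z| = 1/|Y| = 2570 Ω, ∠Z = −∠Y = -53.8°

-53.8°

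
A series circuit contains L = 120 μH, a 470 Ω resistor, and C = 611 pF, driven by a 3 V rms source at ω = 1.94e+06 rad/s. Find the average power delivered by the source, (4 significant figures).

X_L = ωL = 232.8 Ω
X_C = 1/(ωC) = 843.6 Ω
Net reactance X = X_L − X_C = -610.8 Ω
Z = 470.0 − j610.8 Ω
|Z| = √(470.0² + 610.8²) = 770.7 Ω
∠Z = arctan(-610.8/470.0) = -52.42°
I = V/|Z| = 3.892 mA
P = VI cos φ = 3 × 0.003892 × cos(-52.42°) = 7.121 mW

7.121 mW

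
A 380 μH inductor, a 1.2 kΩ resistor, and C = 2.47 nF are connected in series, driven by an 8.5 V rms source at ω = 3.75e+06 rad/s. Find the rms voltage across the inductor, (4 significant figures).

6.798 V

X_L = ωL = 1425 Ω
X_C = 1/(ωC) = 108.0 Ω
Net reactance X = X_L − X_C = 1317 Ω
Z = 1200 + j1317 Ω
|Z| = √(1200² + 1317²) = 1782 Ω
I = V/|Z| = 4.771 mA
V_L = I·|Z_L| = 0.004771 × 1425 = 6.798 V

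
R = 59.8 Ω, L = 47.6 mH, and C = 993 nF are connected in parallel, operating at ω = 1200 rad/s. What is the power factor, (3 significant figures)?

0.716

X_L = ωL = 57.1 Ω
X_C = 1/(ωC) = 839 Ω
Parallel: admittances add. Y = 1/R + 1/(jωL) + jωC
Y = (0.0167 − j0.0163) S
|Y| = 0.0234 S → |Z| = 1/|Y| = 42.8 Ω, ∠Z = −∠Y = 44.3°
cos φ = cos(44.3°) = 0.716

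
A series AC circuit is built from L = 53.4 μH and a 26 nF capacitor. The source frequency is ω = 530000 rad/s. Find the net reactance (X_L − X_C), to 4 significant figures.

X_L = ωL = 28.30 Ω
X_C = 1/(ωC) = 72.57 Ω
X = 28.30 − 72.57 = -44.27 Ω

-44.27 Ω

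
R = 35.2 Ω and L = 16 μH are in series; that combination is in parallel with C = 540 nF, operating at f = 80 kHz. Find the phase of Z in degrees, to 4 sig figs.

-84.19°

ω = 2πf = 502700 rad/s
X_L = ωL = 8.042 Ω
X_C = 1/(ωC) = 3.684 Ω
Branch 1 (R+jX_L): Z₁ = 35.20 + j8.042 Ω, |Z₁| = 36.11 Ω
Branch 2 (−jX_C): Z₂ = −j3.684 Ω
Parallel: Z = Z₁Z₂/(Z₁+Z₂), |Z| = 3.750 Ω, ∠Z = -84.19°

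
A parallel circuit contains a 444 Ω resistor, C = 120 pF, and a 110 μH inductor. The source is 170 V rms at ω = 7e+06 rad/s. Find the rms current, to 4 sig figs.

390.7 mA

X_L = ωL = 770.0 Ω
X_C = 1/(ωC) = 1190 Ω
Parallel: admittances add. Y = 1/R + 1/(jωL) + jωC
Y = (0.002252 − j0.0004587) S
|Y| = 0.002298 S → |Z| = 1/|Y| = 435.1 Ω, ∠Z = −∠Y = 11.51°
I = V/|Z| = 170/435.1 = 390.7 mA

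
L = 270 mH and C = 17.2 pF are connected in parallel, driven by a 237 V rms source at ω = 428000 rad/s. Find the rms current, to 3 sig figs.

X_L = ωL = 116000 Ω
X_C = 1/(ωC) = 136000 Ω
Parallel: admittances add. Y = 1/(jωL) + jωC
Y = (0 − j1.29e-06) S
|Y| = 1.29e-06 S → |Z| = 1/|Y| = 774000 Ω, ∠Z = −∠Y = 90.0°
I = V/|Z| = 237/774000 = 306 μA

306 μA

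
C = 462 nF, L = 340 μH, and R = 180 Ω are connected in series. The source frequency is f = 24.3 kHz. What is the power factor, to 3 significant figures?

0.979

ω = 2πf = 152700 rad/s
X_L = ωL = 51.9 Ω
X_C = 1/(ωC) = 14.2 Ω
Net reactance X = X_L − X_C = 37.7 Ω
Z = 180 + j37.7 Ω
|Z| = √(180² + 37.7²) = 184 Ω
∠Z = arctan(37.7/180) = 11.8°
cos φ = cos(11.8°) = 0.979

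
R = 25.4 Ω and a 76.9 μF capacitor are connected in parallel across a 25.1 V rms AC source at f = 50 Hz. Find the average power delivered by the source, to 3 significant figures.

24.8 W

ω = 2πf = 314.2 rad/s
X_C = 1/(ωC) = 41.4 Ω
Parallel: admittances add. Y = 1/R + jωC
Y = (0.0394 + j0.0242) S
|Y| = 0.0462 S → |Z| = 1/|Y| = 21.6 Ω, ∠Z = −∠Y = -31.5°
I = V/|Z| = 1.16 A
P = VI cos φ = 25.1 × 1.16 × cos(-31.5°) = 24.8 W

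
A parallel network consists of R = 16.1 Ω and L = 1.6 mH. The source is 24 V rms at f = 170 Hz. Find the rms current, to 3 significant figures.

14.1 A

ω = 2πf = 1068 rad/s
X_L = ωL = 1.71 Ω
Parallel: admittances add. Y = 1/R + 1/(jωL)
Y = (0.0621 − j0.585) S
|Y| = 0.588 S → |Z| = 1/|Y| = 1.70 Ω, ∠Z = −∠Y = 83.9°
I = V/|Z| = 24/1.70 = 14.1 A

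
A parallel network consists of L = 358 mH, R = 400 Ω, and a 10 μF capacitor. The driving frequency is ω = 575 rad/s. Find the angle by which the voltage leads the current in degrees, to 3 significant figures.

-19.6°

X_L = ωL = 206 Ω
X_C = 1/(ωC) = 174 Ω
Parallel: admittances add. Y = 1/R + 1/(jωL) + jωC
Y = (0.00250 + j0.000892) S
|Y| = 0.00265 S → |Z| = 1/|Y| = 377 Ω, ∠Z = −∠Y = -19.6°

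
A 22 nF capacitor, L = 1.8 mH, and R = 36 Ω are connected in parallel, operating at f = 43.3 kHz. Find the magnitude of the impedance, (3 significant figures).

35.6 Ω

ω = 2πf = 272100 rad/s
X_L = ωL = 490 Ω
X_C = 1/(ωC) = 167 Ω
Parallel: admittances add. Y = 1/R + 1/(jωL) + jωC
Y = (0.0278 + j0.00394) S
|Y| = 0.0281 S → |Z| = 1/|Y| = 35.6 Ω, ∠Z = −∠Y = -8.08°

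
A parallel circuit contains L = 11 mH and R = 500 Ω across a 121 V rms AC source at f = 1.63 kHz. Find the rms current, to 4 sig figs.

1.101 A

ω = 2πf = 10240 rad/s
X_L = ωL = 112.7 Ω
Parallel: admittances add. Y = 1/R + 1/(jωL)
Y = (0.002000 − j0.008876) S
|Y| = 0.009099 S → |Z| = 1/|Y| = 109.9 Ω, ∠Z = −∠Y = 77.30°
I = V/|Z| = 121/109.9 = 1.101 A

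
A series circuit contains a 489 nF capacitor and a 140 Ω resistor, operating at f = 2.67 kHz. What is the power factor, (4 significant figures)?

ω = 2πf = 16780 rad/s
X_C = 1/(ωC) = 121.9 Ω
Z = 140.0 − j121.9 Ω
|Z| = √(140.0² + 121.9²) = 185.6 Ω
∠Z = arctan(-121.9/140.0) = -41.05°
cos φ = cos(-41.05°) = 0.7542

0.7542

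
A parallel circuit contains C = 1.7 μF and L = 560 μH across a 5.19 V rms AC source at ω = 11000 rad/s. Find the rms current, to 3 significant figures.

X_L = ωL = 6.16 Ω
X_C = 1/(ωC) = 53.5 Ω
Parallel: admittances add. Y = 1/(jωL) + jωC
Y = (0 − j0.144) S
|Y| = 0.144 S → |Z| = 1/|Y| = 6.96 Ω, ∠Z = −∠Y = 90.0°
I = V/|Z| = 5.19/6.96 = 745 mA

745 mA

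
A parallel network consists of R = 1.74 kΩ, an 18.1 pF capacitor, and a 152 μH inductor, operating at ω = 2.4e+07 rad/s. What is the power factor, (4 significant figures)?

0.9632

X_L = ωL = 3648 Ω
X_C = 1/(ωC) = 2302 Ω
Parallel: admittances add. Y = 1/R + 1/(jωL) + jωC
Y = (0.0005747 + j0.0001603) S
|Y| = 0.0005966 S → |Z| = 1/|Y| = 1676 Ω, ∠Z = −∠Y = -15.58°
cos φ = cos(-15.58°) = 0.9632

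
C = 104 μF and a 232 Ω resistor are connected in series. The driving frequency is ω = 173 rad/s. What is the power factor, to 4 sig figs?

X_C = 1/(ωC) = 55.58 Ω
Z = 232.0 − j55.58 Ω
|Z| = √(232.0² + 55.58²) = 238.6 Ω
∠Z = arctan(-55.58/232.0) = -13.47°
cos φ = cos(-13.47°) = 0.9725

0.9725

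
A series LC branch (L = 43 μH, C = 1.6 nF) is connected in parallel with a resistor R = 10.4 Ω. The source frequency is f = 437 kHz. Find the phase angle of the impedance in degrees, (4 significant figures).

-5.423°

ω = 2πf = 2.746e+06 rad/s
X_L = ωL = 118.1 Ω
X_C = 1/(ωC) = 227.6 Ω
Branch 1: Z₁ = R = 10.40 Ω
Branch 2 (series LC): Z₂ = j(X_L − X_C) = −j109.6 Ω
Parallel: Z = Z₁Z₂/(Z₁+Z₂), |Z| = 10.35 Ω, ∠Z = -5.423°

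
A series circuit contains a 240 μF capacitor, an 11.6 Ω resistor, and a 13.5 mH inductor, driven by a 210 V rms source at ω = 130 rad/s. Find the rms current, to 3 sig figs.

6.47 A

X_L = ωL = 1.75 Ω
X_C = 1/(ωC) = 32.1 Ω
Net reactance X = X_L − X_C = -30.3 Ω
Z = 11.6 − j30.3 Ω
|Z| = √(11.6² + 30.3²) = 32.4 Ω
I = V/|Z| = 210/32.4 = 6.47 A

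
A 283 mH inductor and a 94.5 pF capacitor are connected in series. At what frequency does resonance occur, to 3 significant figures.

ω₀ = 1/√(LC) = 1/√(0.283 × 9.45e-11) = 193400 rad/s
f₀ = ω₀/(2π) = 30.8 kHz

30.8 kHz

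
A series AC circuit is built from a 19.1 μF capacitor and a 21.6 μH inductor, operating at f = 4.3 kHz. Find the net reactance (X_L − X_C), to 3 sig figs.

-1.35 Ω

ω = 2πf = 27020 rad/s
X_L = ωL = 0.584 Ω
X_C = 1/(ωC) = 1.94 Ω
X = 0.584 − 1.94 = -1.35 Ω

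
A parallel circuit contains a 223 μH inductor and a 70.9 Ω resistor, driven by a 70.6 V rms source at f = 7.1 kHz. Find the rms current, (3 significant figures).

7.17 A

ω = 2πf = 44610 rad/s
X_L = ωL = 9.95 Ω
Parallel: admittances add. Y = 1/R + 1/(jωL)
Y = (0.0141 − j0.101) S
|Y| = 0.102 S → |Z| = 1/|Y| = 9.85 Ω, ∠Z = −∠Y = 82.0°
I = V/|Z| = 70.6/9.85 = 7.17 A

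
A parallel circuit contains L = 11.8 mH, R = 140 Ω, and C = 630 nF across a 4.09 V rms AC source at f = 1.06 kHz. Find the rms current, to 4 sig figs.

ω = 2πf = 6660 rad/s
X_L = ωL = 78.59 Ω
X_C = 1/(ωC) = 238.3 Ω
Parallel: admittances add. Y = 1/R + 1/(jωL) + jωC
Y = (0.007143 − j0.008528) S
|Y| = 0.01112 S → |Z| = 1/|Y| = 89.89 Ω, ∠Z = −∠Y = 50.05°
I = V/|Z| = 4.09/89.89 = 45.50 mA

45.50 mA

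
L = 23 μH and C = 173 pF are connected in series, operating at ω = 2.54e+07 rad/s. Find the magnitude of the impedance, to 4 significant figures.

X_L = ωL = 584.2 Ω
X_C = 1/(ωC) = 227.6 Ω
Net reactance X = X_L − X_C = 356.6 Ω
Z = j356.6 Ω
|Z| = √(0² + 356.6²) = 356.6 Ω

356.6 Ω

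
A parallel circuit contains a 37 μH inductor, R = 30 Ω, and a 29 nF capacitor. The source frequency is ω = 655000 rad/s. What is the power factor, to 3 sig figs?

0.832

X_L = ωL = 24.2 Ω
X_C = 1/(ωC) = 52.6 Ω
Parallel: admittances add. Y = 1/R + 1/(jωL) + jωC
Y = (0.0333 − j0.0223) S
|Y| = 0.0401 S → |Z| = 1/|Y| = 24.9 Ω, ∠Z = −∠Y = 33.7°
cos φ = cos(33.7°) = 0.832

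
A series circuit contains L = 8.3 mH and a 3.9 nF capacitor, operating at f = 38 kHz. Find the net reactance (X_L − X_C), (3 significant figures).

ω = 2πf = 238800 rad/s
X_L = ωL = 1980 Ω
X_C = 1/(ωC) = 1070 Ω
X = 1980 − 1070 = 908 Ω

908 Ω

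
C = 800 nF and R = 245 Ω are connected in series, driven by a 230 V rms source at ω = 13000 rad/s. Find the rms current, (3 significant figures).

874 mA

X_C = 1/(ωC) = 96.2 Ω
Z = 245 − j96.2 Ω
|Z| = √(245² + 96.2²) = 263 Ω
I = V/|Z| = 230/263 = 874 mA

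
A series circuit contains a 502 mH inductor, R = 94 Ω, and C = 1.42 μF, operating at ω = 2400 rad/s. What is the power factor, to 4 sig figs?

0.1026

X_L = ωL = 1205 Ω
X_C = 1/(ωC) = 293.4 Ω
Net reactance X = X_L − X_C = 911.4 Ω
Z = 94.00 + j911.4 Ω
|Z| = √(94.00² + 911.4²) = 916.2 Ω
∠Z = arctan(911.4/94.00) = 84.11°
cos φ = cos(84.11°) = 0.1026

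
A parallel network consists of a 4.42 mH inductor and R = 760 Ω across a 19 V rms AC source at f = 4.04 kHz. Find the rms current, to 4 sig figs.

171.2 mA

ω = 2πf = 25380 rad/s
X_L = ωL = 112.2 Ω
Parallel: admittances add. Y = 1/R + 1/(jωL)
Y = (0.001316 − j0.008913) S
|Y| = 0.009009 S → |Z| = 1/|Y| = 111.0 Ω, ∠Z = −∠Y = 81.60°
I = V/|Z| = 19/111.0 = 171.2 mA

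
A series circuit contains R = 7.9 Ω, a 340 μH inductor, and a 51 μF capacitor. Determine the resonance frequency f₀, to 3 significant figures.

1.21 kHz

ω₀ = 1/√(LC) = 1/√(0.00034 × 5.1e-05) = 7594 rad/s
f₀ = ω₀/(2π) = 1.21 kHz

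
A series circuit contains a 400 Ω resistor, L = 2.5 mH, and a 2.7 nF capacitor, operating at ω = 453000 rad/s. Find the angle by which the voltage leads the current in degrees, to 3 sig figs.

38.2°

X_L = ωL = 1130 Ω
X_C = 1/(ωC) = 818 Ω
Net reactance X = X_L − X_C = 315 Ω
Z = 400 + j315 Ω
|Z| = √(400² + 315²) = 509 Ω
∠Z = arctan(315/400) = 38.2°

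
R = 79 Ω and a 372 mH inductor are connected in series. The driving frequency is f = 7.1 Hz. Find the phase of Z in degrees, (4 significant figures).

ω = 2πf = 44.61 rad/s
X_L = ωL = 16.60 Ω
Z = 79.00 + j16.60 Ω
|Z| = √(79.00² + 16.60²) = 80.72 Ω
∠Z = arctan(16.60/79.00) = 11.86°

11.86°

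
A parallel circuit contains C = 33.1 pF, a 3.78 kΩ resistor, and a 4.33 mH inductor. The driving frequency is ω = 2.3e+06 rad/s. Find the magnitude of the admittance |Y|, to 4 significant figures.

265.7 μS

X_L = ωL = 9959 Ω
X_C = 1/(ωC) = 13140 Ω
Parallel: admittances add. Y = 1/R + 1/(jωL) + jωC
Y = (0.0002646 − j2.428e-05) S
|Y| = 0.0002657 S → |Z| = 1/|Y| = 3764 Ω, ∠Z = −∠Y = 5.244°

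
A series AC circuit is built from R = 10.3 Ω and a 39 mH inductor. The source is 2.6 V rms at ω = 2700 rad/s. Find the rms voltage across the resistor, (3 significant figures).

X_L = ωL = 105 Ω
Z = 10.3 + j105 Ω
|Z| = √(10.3² + 105²) = 106 Ω
I = V/|Z| = 24.6 mA
V_R = I·|Z_R| = 0.0246 × 10.3 = 0.253 V

0.253 V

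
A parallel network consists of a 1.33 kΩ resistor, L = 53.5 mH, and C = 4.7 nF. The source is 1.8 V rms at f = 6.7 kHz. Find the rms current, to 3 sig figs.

ω = 2πf = 42100 rad/s
X_L = ωL = 2250 Ω
X_C = 1/(ωC) = 5050 Ω
Parallel: admittances add. Y = 1/R + 1/(jωL) + jωC
Y = (0.000752 − j0.000246) S
|Y| = 0.000791 S → |Z| = 1/|Y| = 1260 Ω, ∠Z = −∠Y = 18.1°
I = V/|Z| = 1.8/1260 = 1.42 mA

1.42 mA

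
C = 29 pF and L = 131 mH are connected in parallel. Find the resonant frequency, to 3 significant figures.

81.7 kHz

ω₀ = 1/√(LC) = 1/√(0.131 × 2.9e-11) = 513100 rad/s
f₀ = ω₀/(2π) = 81.7 kHz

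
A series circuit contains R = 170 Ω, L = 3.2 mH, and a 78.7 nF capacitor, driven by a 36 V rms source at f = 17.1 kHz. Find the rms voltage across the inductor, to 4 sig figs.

43.82 V

ω = 2πf = 107400 rad/s
X_L = ωL = 343.8 Ω
X_C = 1/(ωC) = 118.3 Ω
Net reactance X = X_L − X_C = 225.6 Ω
Z = 170.0 + j225.6 Ω
|Z| = √(170.0² + 225.6²) = 282.4 Ω
I = V/|Z| = 127.5 mA
V_L = I·|Z_L| = 0.1275 × 343.8 = 43.82 V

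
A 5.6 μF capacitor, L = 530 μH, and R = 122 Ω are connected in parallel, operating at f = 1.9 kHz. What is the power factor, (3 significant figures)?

ω = 2πf = 11940 rad/s
X_L = ωL = 6.33 Ω
X_C = 1/(ωC) = 15.0 Ω
Parallel: admittances add. Y = 1/R + 1/(jωL) + jωC
Y = (0.00820 − j0.0912) S
|Y| = 0.0916 S → |Z| = 1/|Y| = 10.9 Ω, ∠Z = −∠Y = 84.9°
cos φ = cos(84.9°) = 0.0895

0.0895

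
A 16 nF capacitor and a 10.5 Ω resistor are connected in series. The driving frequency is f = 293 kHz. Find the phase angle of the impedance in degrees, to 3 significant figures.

ω = 2πf = 1.841e+06 rad/s
X_C = 1/(ωC) = 33.9 Ω
Z = 10.5 − j33.9 Ω
|Z| = √(10.5² + 33.9²) = 35.5 Ω
∠Z = arctan(-33.9/10.5) = -72.8°

-72.8°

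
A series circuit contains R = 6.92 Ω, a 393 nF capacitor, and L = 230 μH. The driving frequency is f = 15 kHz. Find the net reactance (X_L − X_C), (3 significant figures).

-5.32 Ω

ω = 2πf = 94250 rad/s
X_L = ωL = 21.7 Ω
X_C = 1/(ωC) = 27.0 Ω
X = 21.7 − 27.0 = -5.32 Ω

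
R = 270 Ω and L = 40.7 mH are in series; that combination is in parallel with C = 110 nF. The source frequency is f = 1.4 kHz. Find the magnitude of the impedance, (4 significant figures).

637.1 Ω

ω = 2πf = 8796 rad/s
X_L = ωL = 358.0 Ω
X_C = 1/(ωC) = 1033 Ω
Branch 1 (R+jX_L): Z₁ = 270.0 + j358.0 Ω, |Z₁| = 448.4 Ω
Branch 2 (−jX_C): Z₂ = −j1033 Ω
Parallel: Z = Z₁Z₂/(Z₁+Z₂), |Z| = 637.1 Ω, ∠Z = 31.19°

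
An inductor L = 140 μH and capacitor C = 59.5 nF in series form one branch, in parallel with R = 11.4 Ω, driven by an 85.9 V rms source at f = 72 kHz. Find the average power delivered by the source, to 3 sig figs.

ω = 2πf = 452400 rad/s
X_L = ωL = 63.3 Ω
X_C = 1/(ωC) = 37.2 Ω
Branch 1: Z₁ = R = 11.4 Ω
Branch 2 (series LC): Z₂ = j(X_L − X_C) = j26.2 Ω
Parallel: Z = Z₁Z₂/(Z₁+Z₂), |Z| = 10.5 Ω, ∠Z = 23.5°
I = V/|Z| = 8.22 A
P = VI cos φ = 85.9 × 8.22 × cos(23.5°) = 647 W

647 W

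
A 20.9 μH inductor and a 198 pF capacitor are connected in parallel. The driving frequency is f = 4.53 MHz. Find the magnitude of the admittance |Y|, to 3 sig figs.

ω = 2πf = 2.846e+07 rad/s
X_L = ωL = 595 Ω
X_C = 1/(ωC) = 177 Ω
Parallel: admittances add. Y = 1/(jωL) + jωC
Y = (0 + j0.00395) S
|Y| = 0.00395 S → |Z| = 1/|Y| = 253 Ω, ∠Z = −∠Y = -90.0°

3.95 mS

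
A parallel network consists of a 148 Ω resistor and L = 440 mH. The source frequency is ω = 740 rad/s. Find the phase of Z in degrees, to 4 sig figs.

24.44°

X_L = ωL = 325.6 Ω
Parallel: admittances add. Y = 1/R + 1/(jωL)
Y = (0.006757 − j0.003071) S
|Y| = 0.007422 S → |Z| = 1/|Y| = 134.7 Ω, ∠Z = −∠Y = 24.44°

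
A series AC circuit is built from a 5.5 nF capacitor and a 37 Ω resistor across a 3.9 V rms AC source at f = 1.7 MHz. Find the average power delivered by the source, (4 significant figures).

339.3 mW

ω = 2πf = 1.068e+07 rad/s
X_C = 1/(ωC) = 17.02 Ω
Z = 37.00 − j17.02 Ω
|Z| = √(37.00² + 17.02²) = 40.73 Ω
∠Z = arctan(-17.02/37.00) = -24.70°
I = V/|Z| = 95.76 mA
P = VI cos φ = 3.9 × 0.09576 × cos(-24.70°) = 339.3 mW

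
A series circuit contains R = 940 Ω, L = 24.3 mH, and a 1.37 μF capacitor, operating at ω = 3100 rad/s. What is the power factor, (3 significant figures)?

X_L = ωL = 75.3 Ω
X_C = 1/(ωC) = 235 Ω
Net reactance X = X_L − X_C = -160 Ω
Z = 940 − j160 Ω
|Z| = √(940² + 160²) = 954 Ω
∠Z = arctan(-160/940) = -9.67°
cos φ = cos(-9.67°) = 0.986

0.986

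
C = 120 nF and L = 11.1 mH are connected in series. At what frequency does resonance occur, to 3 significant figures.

ω₀ = 1/√(LC) = 1/√(0.0111 × 1.2e-07) = 27400 rad/s
f₀ = ω₀/(2π) = 4.36 kHz

4.36 kHz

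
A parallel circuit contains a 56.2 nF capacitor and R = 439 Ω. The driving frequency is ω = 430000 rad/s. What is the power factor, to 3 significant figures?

0.0938

X_C = 1/(ωC) = 41.4 Ω
Parallel: admittances add. Y = 1/R + jωC
Y = (0.00228 + j0.0242) S
|Y| = 0.0243 S → |Z| = 1/|Y| = 41.2 Ω, ∠Z = −∠Y = -84.6°
cos φ = cos(-84.6°) = 0.0938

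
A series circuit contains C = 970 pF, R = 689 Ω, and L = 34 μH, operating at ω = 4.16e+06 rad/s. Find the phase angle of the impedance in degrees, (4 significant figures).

X_L = ωL = 141.4 Ω
X_C = 1/(ωC) = 247.8 Ω
Net reactance X = X_L − X_C = -106.4 Ω
Z = 689.0 − j106.4 Ω
|Z| = √(689.0² + 106.4²) = 697.2 Ω
∠Z = arctan(-106.4/689.0) = -8.777°

-8.777°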